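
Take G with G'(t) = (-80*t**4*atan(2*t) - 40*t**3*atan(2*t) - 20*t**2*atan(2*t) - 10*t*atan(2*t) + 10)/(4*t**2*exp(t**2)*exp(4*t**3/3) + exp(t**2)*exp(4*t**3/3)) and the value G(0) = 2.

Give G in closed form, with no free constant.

G(t) = 2 + 5*exp(-t**2)*exp(-4*t**3/3)*atan(2*t)

Recognize the product-rule pattern: G'(t) = u'v + uv' with u = 5*atan(2*t), v = exp(-4*t**3/3 - t**2), so integration by parts undoes it.
A general antiderivative is 5*exp(-4*t**3/3 - t**2)*atan(2*t) + C.
The condition gives C = 2 - (0) = 2.
So G(t) = 2 + 5*exp(-t**2)*exp(-4*t**3/3)*atan(2*t).
Check: d/dt[2 + 5*exp(-t**2)*exp(-4*t**3/3)*atan(2*t)] = (-80*t**4*atan(2*t) - 40*t**3*atan(2*t) - 20*t**2*atan(2*t) - 10*t*atan(2*t) + 10)/(4*t**2*exp(t**2)*exp(4*t**3/3) + exp(t**2)*exp(4*t**3/3)) = G'(t).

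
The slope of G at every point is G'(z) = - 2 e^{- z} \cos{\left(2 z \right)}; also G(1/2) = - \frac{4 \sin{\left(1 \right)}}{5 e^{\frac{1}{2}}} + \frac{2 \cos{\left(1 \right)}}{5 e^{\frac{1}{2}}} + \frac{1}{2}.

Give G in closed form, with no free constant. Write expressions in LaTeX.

For G(z) to be correct, d/dz[G] must agree with the stated G'(z) identically.
A general antiderivative is - \frac{4 e^{- z} \sin{\left(2 z \right)}}{5} + \frac{2 e^{- z} \cos{\left(2 z \right)}}{5} + C.
The condition gives C = - \frac{4 \sin{\left(1 \right)}}{5 e^{\frac{1}{2}}} + \frac{2 \cos{\left(1 \right)}}{5 e^{\frac{1}{2}}} + \frac{1}{2} - (- \frac{4 \sin{\left(1 \right)}}{5 e^{\frac{1}{2}}} + \frac{2 \cos{\left(1 \right)}}{5 e^{\frac{1}{2}}}) = \frac{1}{2}.
So G(z) = \frac{\left(5 e^{z} - 8 \sin{\left(2 z \right)} + 4 \cos{\left(2 z \right)}\right) e^{- z}}{10}.
Check: d/dz[\frac{\left(5 e^{z} - 8 \sin{\left(2 z \right)} + 4 \cos{\left(2 z \right)}\right) e^{- z}}{10}] = - 2 e^{- z} \cos{\left(2 z \right)} = G'(z).

G(z) = \frac{\left(5 e^{z} - 8 \sin{\left(2 z \right)} + 4 \cos{\left(2 z \right)}\right) e^{- z}}{10}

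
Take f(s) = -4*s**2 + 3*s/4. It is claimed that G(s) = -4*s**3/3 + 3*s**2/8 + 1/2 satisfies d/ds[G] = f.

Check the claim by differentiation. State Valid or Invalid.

Valid: G'(s) = f(s).

d/ds[G] = -4*s**2 + 3*s/4
This equals f(s) exactly, so the claim holds.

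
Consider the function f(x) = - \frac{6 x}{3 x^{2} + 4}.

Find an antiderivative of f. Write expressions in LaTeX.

An antiderivative is F(x) = - \log{\left(x^{2} + \frac{4}{3} \right)}.

f matches the chain-rule pattern g'(h)*h' with inner function h(x) = x^{2} + \frac{4}{3}; substituting u = h(x) collapses the integral.
Check: d/dx[- \log{\left(x^{2} + \frac{4}{3} \right)}] = - \frac{6 x}{3 x^{2} + 4} = f(x).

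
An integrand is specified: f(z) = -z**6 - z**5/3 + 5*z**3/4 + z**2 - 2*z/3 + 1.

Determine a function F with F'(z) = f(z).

The integrand splits into summands that can be handled one at a time.
Check: d/dz[-z**7/7 - z**6/18 + 5*z**4/16 + z**3/3 - z**2/3 + z] = -z**6 - z**5/3 + 5*z**3/4 + z**2 - 2*z/3 + 1 = f(z).

An antiderivative is F(z) = -z**7/7 - z**6/18 + 5*z**4/16 + z**3/3 - z**2/3 + z.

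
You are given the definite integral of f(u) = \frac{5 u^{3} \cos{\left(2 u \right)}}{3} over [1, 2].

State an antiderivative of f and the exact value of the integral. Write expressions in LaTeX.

Since d/du undoes antidifferentiation here, F'(u) = f(u) is required of F(u).
F(u) = \frac{5 u^{3} \sin{\left(2 u \right)}}{6} + \frac{5 u^{2} \cos{\left(2 u \right)}}{4} - \frac{5 u \sin{\left(2 u \right)}}{4} - \frac{5 \cos{\left(2 u \right)}}{8} is an antiderivative of f.
Check: d/du[\frac{5 u^{3} \sin{\left(2 u \right)}}{6} + \frac{5 u^{2} \cos{\left(2 u \right)}}{4} - \frac{5 u \sin{\left(2 u \right)}}{4} - \frac{5 \cos{\left(2 u \right)}}{8}] = \frac{5 u^{3} \cos{\left(2 u \right)}}{3} = f(u).
F(2) = \frac{25 \sin{\left(4 \right)}}{6} + \frac{35 \cos{\left(4 \right)}}{8}; F(1) = - \frac{5 \sin{\left(2 \right)}}{12} + \frac{5 \cos{\left(2 \right)}}{8}.
Integral = F(2) - F(1) = \frac{25 \sin{\left(4 \right)}}{6} + \frac{35 \cos{\left(4 \right)}}{8} - \frac{5 \cos{\left(2 \right)}}{8} + \frac{5 \sin{\left(2 \right)}}{12}.

Antiderivative: F(u) = \frac{5 u^{3} \sin{\left(2 u \right)}}{6} + \frac{5 u^{2} \cos{\left(2 u \right)}}{4} - \frac{5 u \sin{\left(2 u \right)}}{4} - \frac{5 \cos{\left(2 u \right)}}{8}; value = \frac{25 \sin{\left(4 \right)}}{6} + \frac{35 \cos{\left(4 \right)}}{8} - \frac{5 \cos{\left(2 \right)}}{8} + \frac{5 \sin{\left(2 \right)}}{12}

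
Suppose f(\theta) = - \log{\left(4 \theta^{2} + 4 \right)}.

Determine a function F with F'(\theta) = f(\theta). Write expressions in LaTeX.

An antiderivative is F(\theta) = - \theta \log{\left(4 \theta^{2} + 4 \right)} + 2 \theta - 2 \operatorname{atan}{\left(\theta \right)}.

Any candidate F(\theta) must reproduce f(\theta) exactly when differentiated.
Check: d/d\theta[- \theta \log{\left(4 \theta^{2} + 4 \right)} + 2 \theta - 2 \operatorname{atan}{\left(\theta \right)}] = - \log{\left(\theta^{2} + 1 \right)} - 2 \log{\left(2 \right)}, which equals f(\theta).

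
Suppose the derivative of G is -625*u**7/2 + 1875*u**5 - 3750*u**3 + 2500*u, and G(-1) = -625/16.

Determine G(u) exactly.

G(u) = -625*u**8/16 + 625*u**6/2 - 1875*u**4/2 + 1250*u**2 - 625

G'(u) matches the chain-rule pattern g'(h)*h' with inner function h(u) = 5 - 5*u**2/2; substituting w = h(u) collapses the integral.
A general antiderivative is -(5 - 5*u**2/2)**4 + C.
The condition gives C = -625/16 - (-625/16) = 0.
So G(u) = -625*u**8/16 + 625*u**6/2 - 1875*u**4/2 + 1250*u**2 - 625.
Check: d/du[-625*u**8/16 + 625*u**6/2 - 1875*u**4/2 + 1250*u**2 - 625] = -625*u**7/2 + 1875*u**5 - 3750*u**3 + 2500*u = G'(u).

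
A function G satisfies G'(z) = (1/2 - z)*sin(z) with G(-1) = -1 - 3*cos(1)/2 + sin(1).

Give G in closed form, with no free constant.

G(z) = z*cos(z) - sin(z) - cos(z)/2 - 1

Any candidate G(z) must reproduce the stated G'(z) exactly.
A general antiderivative is z*cos(z) - sin(z) - cos(z)/2 + C.
The condition gives C = -1 - 3*cos(1)/2 + sin(1) - (-3*cos(1)/2 + sin(1)) = -1.
So G(z) = z*cos(z) - sin(z) - cos(z)/2 - 1.
Check: d/dz[z*cos(z) - sin(z) - cos(z)/2 - 1] = -z*sin(z) + sin(z)/2, which equals G'(z).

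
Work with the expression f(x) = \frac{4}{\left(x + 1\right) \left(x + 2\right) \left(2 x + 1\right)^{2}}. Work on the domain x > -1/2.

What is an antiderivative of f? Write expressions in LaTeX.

The denominator factors as \left(x + 1\right) \left(x + 2\right) \left(2 x + 1\right)^{2}; partial fractions split f into directly integrable pieces: - \frac{64}{9 \left(2 x + 1\right)} + \frac{16}{3 \left(2 x + 1\right)^{2}} - \frac{4}{9 \left(x + 2\right)} + \frac{4}{x + 1}.
Check: d/dx[\frac{- 64 x \log{\left(x + \frac{1}{2} \right)} + 72 x \log{\left(x + 1 \right)} - 8 x \log{\left(x + 2 \right)} - 32 \log{\left(x + \frac{1}{2} \right)} + 36 \log{\left(x + 1 \right)} - 4 \log{\left(x + 2 \right)} - 24}{18 x + 9}] = \frac{4}{4 x^{4} + 16 x^{3} + 21 x^{2} + 11 x + 2}, which equals f(x).

An antiderivative is F(x) = \frac{- 64 x \log{\left(x + \frac{1}{2} \right)} + 72 x \log{\left(x + 1 \right)} - 8 x \log{\left(x + 2 \right)} - 32 \log{\left(x + \frac{1}{2} \right)} + 36 \log{\left(x + 1 \right)} - 4 \log{\left(x + 2 \right)} - 24}{18 x + 9}.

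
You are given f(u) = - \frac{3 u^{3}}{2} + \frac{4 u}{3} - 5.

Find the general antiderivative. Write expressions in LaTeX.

F(u) = - \frac{u \left(9 u^{3} - 16 u + 120\right)}{24} + C

Integrate term by term and add the pieces.
Check: d/du[- \frac{u \left(9 u^{3} - 16 u + 120\right)}{24}] = - \frac{3 u^{3}}{2} + \frac{4 u}{3} - 5 = f(u).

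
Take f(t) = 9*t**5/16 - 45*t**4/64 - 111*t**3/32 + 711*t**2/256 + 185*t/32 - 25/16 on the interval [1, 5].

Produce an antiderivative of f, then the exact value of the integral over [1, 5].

Antiderivative: F(t) = -3*(-t**2/2 + t/4 + 5/3)**3/4; value = 42383/64

The substitution u = -t**2/2 + t/4 + 5/3 works: f is exactly (dF/du)*(du/dt) for that inner function.
F(t) = -3*(-t**2/2 + t/4 + 5/3)**3/4 is an antiderivative of f.
Check: d/dt[-3*(-t**2/2 + t/4 + 5/3)**3/4] = 9*t**5/16 - 45*t**4/64 - 111*t**3/32 + 711*t**2/256 + 185*t/32 - 25/16 = f(t).
F(5) = 1520875/2304; F(1) = -4913/2304.
Integral = F(5) - F(1) = 42383/64.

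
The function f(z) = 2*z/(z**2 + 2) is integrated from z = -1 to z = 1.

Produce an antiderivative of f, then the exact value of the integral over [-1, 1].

Antiderivative: F(z) = log(z**2 + 2); value = 0

f matches the chain-rule pattern g'(h)*h' with inner function h(z) = z**2 + 2; substituting u = h(z) collapses the integral.
F(z) = log(z**2 + 2) is an antiderivative of f.
Check: d/dz[log(z**2 + 2)] = 2*z/(z**2 + 2) = f(z).
F(1) = log(3); F(-1) = log(3).
Integral = F(1) - F(-1) = 0.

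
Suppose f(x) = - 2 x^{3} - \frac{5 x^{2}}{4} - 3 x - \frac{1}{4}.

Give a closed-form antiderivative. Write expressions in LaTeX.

An antiderivative is F(x) = - \frac{x \left(6 x^{3} + 5 x^{2} + 18 x + 3\right)}{12}.

The integrand splits into summands that can be handled one at a time.
Check: d/dx[- \frac{x \left(6 x^{3} + 5 x^{2} + 18 x + 3\right)}{12}] = - 2 x^{3} - \frac{5 x^{2}}{4} - 3 x - \frac{1}{4} = f(x).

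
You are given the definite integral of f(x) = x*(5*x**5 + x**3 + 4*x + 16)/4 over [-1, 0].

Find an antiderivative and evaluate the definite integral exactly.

Recover f(x) by differentiating a candidate F(x); any mismatch rules it out.
F(x) = x**2*(75*x**5 + 21*x**3 + 140*x + 840)/420 is an antiderivative of f.
Check: d/dx[x**2*(75*x**5 + 21*x**3 + 140*x + 840)/420] = 5*x**6/4 + x**4/4 + x**2 + 4*x, which equals f(x).
F(0) = 0; F(-1) = 151/105.
Integral = F(0) - F(-1) = -151/105.

Antiderivative: F(x) = x**2*(75*x**5 + 21*x**3 + 140*x + 840)/420; value = -151/105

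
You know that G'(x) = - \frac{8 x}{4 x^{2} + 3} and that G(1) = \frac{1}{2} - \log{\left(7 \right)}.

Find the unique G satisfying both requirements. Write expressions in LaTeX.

G'(x) matches the chain-rule pattern g'(h)*h' with inner function h(x) = 4 x^{2} + 3; substituting u = h(x) collapses the integral.
A general antiderivative is - \log{\left(4 x^{2} + 3 \right)} + C.
The condition gives C = \frac{1}{2} - \log{\left(7 \right)} - (- \log{\left(7 \right)}) = \frac{1}{2}.
So G(x) = \frac{1 - 2 \log{\left(4 x^{2} + 3 \right)}}{2}.
Check: d/dx[\frac{1 - 2 \log{\left(4 x^{2} + 3 \right)}}{2}] = - \frac{8 x}{4 x^{2} + 3} = G'(x).

G(x) = \frac{1 - 2 \log{\left(4 x^{2} + 3 \right)}}{2}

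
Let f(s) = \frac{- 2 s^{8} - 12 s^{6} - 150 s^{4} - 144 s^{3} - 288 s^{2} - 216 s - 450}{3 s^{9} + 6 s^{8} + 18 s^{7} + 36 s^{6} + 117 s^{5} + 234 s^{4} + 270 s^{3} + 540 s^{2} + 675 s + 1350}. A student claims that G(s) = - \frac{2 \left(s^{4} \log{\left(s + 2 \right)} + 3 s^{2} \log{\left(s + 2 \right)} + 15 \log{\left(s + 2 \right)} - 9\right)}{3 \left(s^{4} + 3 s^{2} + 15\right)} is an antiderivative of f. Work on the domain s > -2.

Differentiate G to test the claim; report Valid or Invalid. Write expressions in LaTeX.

Valid - differentiating G returns exactly f.

d/ds[G] = \frac{- 2 s^{8} - 12 s^{6} - 150 s^{4} - 144 s^{3} - 288 s^{2} - 216 s - 450}{3 s^{9} + 6 s^{8} + 18 s^{7} + 36 s^{6} + 117 s^{5} + 234 s^{4} + 270 s^{3} + 540 s^{2} + 675 s + 1350}
This equals f(s) exactly, so the claim holds.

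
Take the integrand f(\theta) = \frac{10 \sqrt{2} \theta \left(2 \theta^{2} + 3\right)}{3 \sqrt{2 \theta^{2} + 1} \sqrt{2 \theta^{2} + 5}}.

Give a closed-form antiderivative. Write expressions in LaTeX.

Recognize the product-rule pattern: f = u'v + uv' with u = \frac{5 \sqrt{4 \theta^{2} + 2}}{6}, v = \sqrt{2 \theta^{2} + 5}, so integration by parts undoes it.
Check: d/d\theta[\frac{5 \sqrt{2} \sqrt{2 \theta^{2} + 1} \sqrt{2 \theta^{2} + 5}}{6}] = \frac{20 \sqrt{2} \theta^{3} + 30 \sqrt{2} \theta}{3 \sqrt{2 \theta^{2} + 1} \sqrt{2 \theta^{2} + 5}}, which equals f(\theta).

An antiderivative is F(\theta) = \frac{5 \sqrt{2} \sqrt{2 \theta^{2} + 1} \sqrt{2 \theta^{2} + 5}}{6}.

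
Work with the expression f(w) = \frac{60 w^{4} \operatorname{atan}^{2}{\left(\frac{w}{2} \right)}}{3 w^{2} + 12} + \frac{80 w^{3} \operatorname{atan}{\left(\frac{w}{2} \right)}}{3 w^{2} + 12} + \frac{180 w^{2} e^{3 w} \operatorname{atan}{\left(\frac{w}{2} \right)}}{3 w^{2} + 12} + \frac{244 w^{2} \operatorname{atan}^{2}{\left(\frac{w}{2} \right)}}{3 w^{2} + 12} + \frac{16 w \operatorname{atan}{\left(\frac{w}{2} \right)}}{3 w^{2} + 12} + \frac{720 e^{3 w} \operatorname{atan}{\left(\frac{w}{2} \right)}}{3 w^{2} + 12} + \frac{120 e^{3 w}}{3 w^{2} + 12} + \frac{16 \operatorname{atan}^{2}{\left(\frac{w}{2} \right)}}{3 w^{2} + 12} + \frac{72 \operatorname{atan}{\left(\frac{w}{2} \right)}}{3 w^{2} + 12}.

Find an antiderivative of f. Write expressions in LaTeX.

An antiderivative is F(w) = \frac{20 w^{3} \operatorname{atan}^{2}{\left(\frac{w}{2} \right)}}{3} + \frac{4 w \operatorname{atan}^{2}{\left(\frac{w}{2} \right)}}{3} + 20 e^{3 w} \operatorname{atan}{\left(\frac{w}{2} \right)} + 6 \operatorname{atan}^{2}{\left(\frac{w}{2} \right)}.

f has the shape u'v + uv' for u = 4 \left(\frac{5 w^{3}}{3} + \frac{w}{3} + \frac{3}{2}\right) \operatorname{atan}{\left(\frac{w}{2} \right)} + 20 e^{3 w} and v = \operatorname{atan}{\left(\frac{w}{2} \right)} — it is the derivative of the product u*v.
Check: d/dw[\frac{20 w^{3} \operatorname{atan}^{2}{\left(\frac{w}{2} \right)}}{3} + \frac{4 w \operatorname{atan}^{2}{\left(\frac{w}{2} \right)}}{3} + 20 e^{3 w} \operatorname{atan}{\left(\frac{w}{2} \right)} + 6 \operatorname{atan}^{2}{\left(\frac{w}{2} \right)}] = \frac{60 w^{4} \operatorname{atan}^{2}{\left(\frac{w}{2} \right)} + 80 w^{3} \operatorname{atan}{\left(\frac{w}{2} \right)} + 180 w^{2} e^{3 w} \operatorname{atan}{\left(\frac{w}{2} \right)} + 244 w^{2} \operatorname{atan}^{2}{\left(\frac{w}{2} \right)} + 16 w \operatorname{atan}{\left(\frac{w}{2} \right)} + 720 e^{3 w} \operatorname{atan}{\left(\frac{w}{2} \right)} + 120 e^{3 w} + 16 \operatorname{atan}^{2}{\left(\frac{w}{2} \right)} + 72 \operatorname{atan}{\left(\frac{w}{2} \right)}}{3 w^{2} + 12}, which equals f(w).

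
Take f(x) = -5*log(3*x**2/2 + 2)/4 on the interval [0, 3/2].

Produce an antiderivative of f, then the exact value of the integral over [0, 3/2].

Antiderivative: F(x) = -5*x*log(3*x**2/2 + 2)/4 + 5*x/2 - 5*sqrt(3)*atan(sqrt(3)*x/2)/3; value = -15*log(43/8)/8 - 5*sqrt(3)*atan(3*sqrt(3)/4)/3 + 15/4

Check any antiderivative F(x) by computing F'(x) and comparing it with f(x).
F(x) = -5*x*log(3*x**2/2 + 2)/4 + 5*x/2 - 5*sqrt(3)*atan(sqrt(3)*x/2)/3 is an antiderivative of f.
Check: d/dx[-5*x*log(3*x**2/2 + 2)/4 + 5*x/2 - 5*sqrt(3)*atan(sqrt(3)*x/2)/3] = -5*log(3*x**2/2 + 2)/4 = f(x).
F(3/2) = -15*log(43/8)/8 - 5*sqrt(3)*atan(3*sqrt(3)/4)/3 + 15/4; F(0) = 0.
Integral = F(3/2) - F(0) = -15*log(43/8)/8 - 5*sqrt(3)*atan(3*sqrt(3)/4)/3 + 15/4.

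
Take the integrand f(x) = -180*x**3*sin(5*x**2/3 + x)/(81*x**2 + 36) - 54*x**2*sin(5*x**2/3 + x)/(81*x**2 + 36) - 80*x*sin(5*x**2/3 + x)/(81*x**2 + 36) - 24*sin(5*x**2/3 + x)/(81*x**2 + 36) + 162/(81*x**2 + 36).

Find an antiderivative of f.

The integrand splits into summands that can be handled one at a time.
Check: d/dx[2*cos(5*x**2/3 + x)/3 + 3*atan(3*x/2)] = (-180*x**3*sin(5*x**2/3 + x) - 54*x**2*sin(5*x**2/3 + x) - 80*x*sin(5*x**2/3 + x) - 24*sin(5*x**2/3 + x) + 162)/(81*x**2 + 36), which equals f(x).

An antiderivative is F(x) = 2*cos(5*x**2/3 + x)/3 + 3*atan(3*x/2).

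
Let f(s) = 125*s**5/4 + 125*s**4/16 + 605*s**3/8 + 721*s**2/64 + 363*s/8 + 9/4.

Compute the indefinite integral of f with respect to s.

The substitution u = -5*s**2/2 - s/4 - 3 works: f is exactly (dF/du)*(du/ds) for that inner function.
Check: d/ds[(10*s**2 + s + 12)**3/192] = 125*s**5/4 + 125*s**4/16 + 605*s**3/8 + 721*s**2/64 + 363*s/8 + 9/4 = f(s).

F(s) = (10*s**2 + s + 12)**3/192 + C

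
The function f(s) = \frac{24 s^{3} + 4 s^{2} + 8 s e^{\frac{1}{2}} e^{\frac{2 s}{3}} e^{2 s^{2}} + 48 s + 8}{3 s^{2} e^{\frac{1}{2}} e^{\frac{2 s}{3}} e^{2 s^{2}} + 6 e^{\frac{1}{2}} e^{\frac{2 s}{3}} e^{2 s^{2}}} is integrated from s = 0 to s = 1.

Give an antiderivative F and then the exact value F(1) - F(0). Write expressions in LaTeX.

Any candidate F(s) must reproduce f(s) exactly when differentiated.
F(s) = \frac{\left(4 e^{\frac{1}{2}} e^{\frac{2 s}{3}} e^{2 s^{2}} \log{\left(s^{2} + 2 \right)} + 4 e^{\frac{1}{2}} e^{\frac{2 s}{3}} e^{2 s^{2}} \log{\left(2 \right)} - 6\right) e^{- \frac{2 s}{3}} e^{- 2 s^{2}}}{3 e^{\frac{1}{2}}} is an antiderivative of f.
Check: d/ds[\frac{\left(4 e^{\frac{1}{2}} e^{\frac{2 s}{3}} e^{2 s^{2}} \log{\left(s^{2} + 2 \right)} + 4 e^{\frac{1}{2}} e^{\frac{2 s}{3}} e^{2 s^{2}} \log{\left(2 \right)} - 6\right) e^{- \frac{2 s}{3}} e^{- 2 s^{2}}}{3 e^{\frac{1}{2}}}] = \frac{24 s^{3} + 4 s^{2} + 8 s e^{\frac{1}{2}} e^{\frac{2 s}{3}} e^{2 s^{2}} + 48 s + 8}{3 s^{2} e^{\frac{1}{2}} e^{\frac{2 s}{3}} e^{2 s^{2}} + 6 e^{\frac{1}{2}} e^{\frac{2 s}{3}} e^{2 s^{2}}} = f(s).
F(1) = - \frac{2}{e^{\frac{19}{6}}} + \frac{4 \log{\left(2 \right)}}{3} + \frac{4 \log{\left(3 \right)}}{3}; F(0) = - \frac{2}{e^{\frac{1}{2}}} + \frac{8 \log{\left(2 \right)}}{3}.
Integral = F(1) - F(0) = - \frac{4 \log{\left(4 \right)}}{3} - \frac{2}{e^{\frac{19}{6}}} + \frac{2}{e^{\frac{1}{2}}} + \frac{4 \log{\left(6 \right)}}{3}.

Antiderivative: F(s) = \frac{\left(4 e^{\frac{1}{2}} e^{\frac{2 s}{3}} e^{2 s^{2}} \log{\left(s^{2} + 2 \right)} + 4 e^{\frac{1}{2}} e^{\frac{2 s}{3}} e^{2 s^{2}} \log{\left(2 \right)} - 6\right) e^{- \frac{2 s}{3}} e^{- 2 s^{2}}}{3 e^{\frac{1}{2}}}; value = - \frac{4 \log{\left(4 \right)}}{3} - \frac{2}{e^{\frac{19}{6}}} + \frac{2}{e^{\frac{1}{2}}} + \frac{4 \log{\left(6 \right)}}{3}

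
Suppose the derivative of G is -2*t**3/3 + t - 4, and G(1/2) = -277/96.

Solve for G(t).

Integrate term by term and add the pieces.
A general antiderivative is -t**4/6 + t**2/2 - 4*t + C.
The condition gives C = -277/96 - (-181/96) = -1.
So G(t) = -t**4/6 + t**2/2 - 4*t - 1.
Check: d/dt[-t**4/6 + t**2/2 - 4*t - 1] = -2*t**3/3 + t - 4 = G'(t).

G(t) = -t**4/6 + t**2/2 - 4*t - 1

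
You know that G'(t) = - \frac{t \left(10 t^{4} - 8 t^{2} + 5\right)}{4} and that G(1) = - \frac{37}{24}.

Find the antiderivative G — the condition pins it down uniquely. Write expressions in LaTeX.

Differentiate the proposed G(t) back; it has to land on the given G'(t).
A general antiderivative is - \frac{5 t^{6}}{12} + \frac{t^{4}}{2} - \frac{5 t^{2}}{8} + C.
The condition gives C = - \frac{37}{24} - (- \frac{13}{24}) = -1.
So G(t) = - \frac{10 t^{6} - 12 t^{4} + 15 t^{2} + 24}{24}.
Check: d/dt[- \frac{10 t^{6} - 12 t^{4} + 15 t^{2} + 24}{24}] = - \frac{5 t^{5}}{2} + 2 t^{3} - \frac{5 t}{4}, which equals G'(t).

G(t) = - \frac{10 t^{6} - 12 t^{4} + 15 t^{2} + 24}{24}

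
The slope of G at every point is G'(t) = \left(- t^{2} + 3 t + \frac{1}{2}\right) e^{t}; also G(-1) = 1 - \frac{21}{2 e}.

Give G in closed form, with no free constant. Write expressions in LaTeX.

G(t) = - t^{2} e^{t} + 5 t e^{t} - \frac{9 e^{t}}{2} + 1

Recognize the product-rule pattern: G'(t) = u'v + uv' with u = - t^{2} + 5 t - \frac{9}{2}, v = e^{t}, so integration by parts undoes it.
A general antiderivative is \frac{\left(- 2 t^{2} + 10 t - 9\right) e^{t}}{2} + C.
The condition gives C = 1 - \frac{21}{2 e} - (- \frac{21}{2 e}) = 1.
So G(t) = - t^{2} e^{t} + 5 t e^{t} - \frac{9 e^{t}}{2} + 1.
Check: d/dt[- t^{2} e^{t} + 5 t e^{t} - \frac{9 e^{t}}{2} + 1] = - t^{2} e^{t} + 3 t e^{t} + \frac{e^{t}}{2}, which equals G'(t).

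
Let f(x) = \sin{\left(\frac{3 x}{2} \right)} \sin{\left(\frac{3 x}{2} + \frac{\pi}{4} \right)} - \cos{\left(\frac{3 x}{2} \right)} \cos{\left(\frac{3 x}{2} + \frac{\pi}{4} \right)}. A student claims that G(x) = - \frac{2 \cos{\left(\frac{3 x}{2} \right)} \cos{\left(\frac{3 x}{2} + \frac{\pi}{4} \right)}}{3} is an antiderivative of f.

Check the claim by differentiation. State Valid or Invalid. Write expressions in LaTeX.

Invalid: d/dx[G] - f = - \sin{\left(\frac{3 x}{2} \right)} \sin{\left(\frac{3 x}{2} + \frac{\pi}{4} \right)} + \sin{\left(\frac{3 x}{2} \right)} \cos{\left(\frac{3 x}{2} + \frac{\pi}{4} \right)} + \sin{\left(\frac{3 x}{2} + \frac{\pi}{4} \right)} \cos{\left(\frac{3 x}{2} \right)} + \cos{\left(\frac{3 x}{2} \right)} \cos{\left(\frac{3 x}{2} + \frac{\pi}{4} \right)}, which is not 0.

d/dx[G] = \sin{\left(\frac{3 x}{2} \right)} \cos{\left(\frac{3 x}{2} + \frac{\pi}{4} \right)} + \sin{\left(\frac{3 x}{2} + \frac{\pi}{4} \right)} \cos{\left(\frac{3 x}{2} \right)}
d/dx[G] - f(x) = - \sin{\left(\frac{3 x}{2} \right)} \sin{\left(\frac{3 x}{2} + \frac{\pi}{4} \right)} + \sin{\left(\frac{3 x}{2} \right)} \cos{\left(\frac{3 x}{2} + \frac{\pi}{4} \right)} + \sin{\left(\frac{3 x}{2} + \frac{\pi}{4} \right)} \cos{\left(\frac{3 x}{2} \right)} + \cos{\left(\frac{3 x}{2} \right)} \cos{\left(\frac{3 x}{2} + \frac{\pi}{4} \right)} != 0.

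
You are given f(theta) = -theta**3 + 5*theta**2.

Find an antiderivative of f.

The integrand splits into summands that can be handled one at a time.
Check: d/dtheta[-theta**4/4 + 5*theta**3/3] = -theta**3 + 5*theta**2 = f(theta).

An antiderivative is F(theta) = -theta**4/4 + 5*theta**3/3.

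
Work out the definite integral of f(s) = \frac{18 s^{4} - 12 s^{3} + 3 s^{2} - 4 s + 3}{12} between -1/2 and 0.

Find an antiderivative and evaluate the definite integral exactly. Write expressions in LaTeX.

Since d/ds undoes antidifferentiation here, F'(s) = f(s) is required of F(s).
F(s) = \frac{3 s^{5}}{10} - \frac{s^{4}}{4} + \frac{s^{3}}{12} - \frac{s^{2}}{6} + \frac{s}{4} is an antiderivative of f.
Check: d/ds[\frac{3 s^{5}}{10} - \frac{s^{4}}{4} + \frac{s^{3}}{12} - \frac{s^{2}}{6} + \frac{s}{4}] = \frac{3 s^{4}}{2} - s^{3} + \frac{s^{2}}{4} - \frac{s}{3} + \frac{1}{4}, which equals f(s).
F(0) = 0; F(-1/2) = - \frac{97}{480}.
Integral = F(0) - F(-1/2) = \frac{97}{480}.

Antiderivative: F(s) = \frac{3 s^{5}}{10} - \frac{s^{4}}{4} + \frac{s^{3}}{12} - \frac{s^{2}}{6} + \frac{s}{4}; value = \frac{97}{480}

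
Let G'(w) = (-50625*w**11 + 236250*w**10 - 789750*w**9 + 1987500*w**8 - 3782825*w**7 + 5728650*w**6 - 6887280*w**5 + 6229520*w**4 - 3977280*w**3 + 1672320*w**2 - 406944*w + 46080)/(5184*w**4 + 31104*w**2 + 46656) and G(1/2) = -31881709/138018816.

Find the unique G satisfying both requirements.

G(w) = (-(w**2 + 3)*(-15*w**2 + 20*w - 8)**4 - 31104)/(41472*(w**2 + 3))

Recover the given G'(w) by differentiating a candidate G(w); any mismatch rules it out.
A general antiderivative is -(-5*w**2/4 + 5*w/3 - 2/3)**4/2 - 3/(2*(2*w**2 + 6)) + C.
The condition gives C = -31881709/138018816 - (-31881709/138018816) = 0.
So G(w) = (-(w**2 + 3)*(-15*w**2 + 20*w - 8)**4 - 31104)/(41472*(w**2 + 3)).
Check: d/dw[(-(w**2 + 3)*(-15*w**2 + 20*w - 8)**4 - 31104)/(41472*(w**2 + 3))] = (-50625*w**11 + 236250*w**10 - 789750*w**9 + 1987500*w**8 - 3782825*w**7 + 5728650*w**6 - 6887280*w**5 + 6229520*w**4 - 3977280*w**3 + 1672320*w**2 - 406944*w + 46080)/(5184*w**4 + 31104*w**2 + 46656) = G'(w).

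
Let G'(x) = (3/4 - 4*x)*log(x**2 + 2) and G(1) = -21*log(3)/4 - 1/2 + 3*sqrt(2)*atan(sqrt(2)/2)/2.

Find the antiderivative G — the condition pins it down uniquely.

A first test for any G(x): its x-derivative must equal the given G'(x).
A general antiderivative is 2*x**2 - 3*x/2 + (-2*x**2 + 3*x/4)*log(x**2 + 2) - 4*log(x**2 + 2) + 3*sqrt(2)*atan(sqrt(2)*x/2)/2 + C.
The condition gives C = -21*log(3)/4 - 1/2 + 3*sqrt(2)*atan(sqrt(2)/2)/2 - (-21*log(3)/4 + 1/2 + 3*sqrt(2)*atan(sqrt(2)/2)/2) = -1.
So G(x) = 2*x**2 - 3*x/2 + (-2*x**2 + 3*x/4)*log(x**2 + 2) - 4*log(x**2 + 2) + 3*sqrt(2)*atan(sqrt(2)*x/2)/2 - 1.
Check: d/dx[2*x**2 - 3*x/2 + (-2*x**2 + 3*x/4)*log(x**2 + 2) - 4*log(x**2 + 2) + 3*sqrt(2)*atan(sqrt(2)*x/2)/2 - 1] = -4*x*log(x**2 + 2) + 3*log(x**2 + 2)/4, which equals G'(x).

G(x) = 2*x**2 - 3*x/2 + (-2*x**2 + 3*x/4)*log(x**2 + 2) - 4*log(x**2 + 2) + 3*sqrt(2)*atan(sqrt(2)*x/2)/2 - 1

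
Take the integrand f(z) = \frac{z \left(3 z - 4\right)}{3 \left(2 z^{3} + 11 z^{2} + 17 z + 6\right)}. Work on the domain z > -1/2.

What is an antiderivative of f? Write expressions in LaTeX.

An antiderivative is F(z) = \frac{11 \log{\left(z + \frac{1}{2} \right)}}{90} - \frac{20 \log{\left(z + 2 \right)}}{9} + \frac{13 \log{\left(z + 3 \right)}}{5}.

The denominator factors as 3 \left(z + 2\right) \left(z + 3\right) \left(2 z + 1\right); partial fractions split f into directly integrable pieces: \frac{11}{45 \left(2 z + 1\right)} + \frac{13}{5 \left(z + 3\right)} - \frac{20}{9 \left(z + 2\right)}.
Check: d/dz[\frac{11 \log{\left(z + \frac{1}{2} \right)}}{90} - \frac{20 \log{\left(z + 2 \right)}}{9} + \frac{13 \log{\left(z + 3 \right)}}{5}] = \frac{3 z^{2} - 4 z}{6 z^{3} + 33 z^{2} + 51 z + 18}, which equals f(z).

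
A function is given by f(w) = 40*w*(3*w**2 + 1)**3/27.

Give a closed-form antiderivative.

The substitution u = -w**2 - 1/3 works: f is exactly (dF/du)*(du/dw) for that inner function.
Check: d/dw[5*w**8 + 20*w**6/3 + 10*w**4/3 + 20*w**2/27] = 40*w**7 + 40*w**5 + 40*w**3/3 + 40*w/27, which equals f(w).

An antiderivative is F(w) = 5*w**8 + 20*w**6/3 + 10*w**4/3 + 20*w**2/27.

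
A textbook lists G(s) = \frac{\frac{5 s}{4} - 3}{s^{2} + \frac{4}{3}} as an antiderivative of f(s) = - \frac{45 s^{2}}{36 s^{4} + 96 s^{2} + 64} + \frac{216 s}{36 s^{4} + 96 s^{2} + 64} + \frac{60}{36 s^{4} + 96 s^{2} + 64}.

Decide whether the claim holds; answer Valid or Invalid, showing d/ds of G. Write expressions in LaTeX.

Valid. The derivative of G reproduces f.

d/ds[G] = \frac{- 45 s^{2} + 216 s + 60}{36 s^{4} + 96 s^{2} + 64}
This equals f(s) exactly, so the claim holds.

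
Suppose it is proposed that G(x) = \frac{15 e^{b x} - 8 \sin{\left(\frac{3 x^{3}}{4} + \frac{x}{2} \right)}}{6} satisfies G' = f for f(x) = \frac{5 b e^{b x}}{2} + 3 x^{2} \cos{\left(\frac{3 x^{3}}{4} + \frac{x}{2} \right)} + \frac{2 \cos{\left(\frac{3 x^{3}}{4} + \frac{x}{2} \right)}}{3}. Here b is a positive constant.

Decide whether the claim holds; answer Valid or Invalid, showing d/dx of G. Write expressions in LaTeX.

d/dx[G] = \frac{5 b e^{b x}}{2} - 3 x^{2} \cos{\left(\frac{3 x^{3}}{4} + \frac{x}{2} \right)} - \frac{2 \cos{\left(\frac{3 x^{3}}{4} + \frac{x}{2} \right)}}{3}
d/dx[G] - f(x) = - 6 x^{2} \cos{\left(\frac{3 x^{3}}{4} + \frac{x}{2} \right)} - \frac{4 \cos{\left(\frac{3 x^{3}}{4} + \frac{x}{2} \right)}}{3} != 0.

Invalid: d/dx[G] - f = - 6 x^{2} \cos{\left(\frac{3 x^{3}}{4} + \frac{x}{2} \right)} - \frac{4 \cos{\left(\frac{3 x^{3}}{4} + \frac{x}{2} \right)}}{3}, which is not 0.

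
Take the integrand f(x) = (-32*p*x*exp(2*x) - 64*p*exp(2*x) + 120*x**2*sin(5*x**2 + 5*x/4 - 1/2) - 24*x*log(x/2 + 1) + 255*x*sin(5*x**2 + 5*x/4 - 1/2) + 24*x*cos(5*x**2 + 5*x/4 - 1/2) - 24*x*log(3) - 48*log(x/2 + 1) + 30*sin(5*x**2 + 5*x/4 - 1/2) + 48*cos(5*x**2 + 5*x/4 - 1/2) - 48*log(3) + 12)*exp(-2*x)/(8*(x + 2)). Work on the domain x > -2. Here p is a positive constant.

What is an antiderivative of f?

An antiderivative is F(x) = -4*p*x - 3*(-log(3*x/2 + 3) + cos(5*x**2 + 5*x/4 - 1/2))*exp(-2*x)/2.

For F(x) to be correct the identity F'(x) - f(x) = 0 must hold.
Check: d/dx[-4*p*x - 3*(-log(3*x/2 + 3) + cos(5*x**2 + 5*x/4 - 1/2))*exp(-2*x)/2] = (-32*p*x*exp(2*x) - 64*p*exp(2*x) + 120*x**2*sin(5*x**2 + 5*x/4 - 1/2) - 24*x*log(x/2 + 1) + 255*x*sin(5*x**2 + 5*x/4 - 1/2) + 24*x*cos(5*x**2 + 5*x/4 - 1/2) - 24*x*log(3) - 48*log(x/2 + 1) + 30*sin(5*x**2 + 5*x/4 - 1/2) + 48*cos(5*x**2 + 5*x/4 - 1/2) - 48*log(3) + 12)/(8*x*exp(2*x) + 16*exp(2*x)), which equals f(x).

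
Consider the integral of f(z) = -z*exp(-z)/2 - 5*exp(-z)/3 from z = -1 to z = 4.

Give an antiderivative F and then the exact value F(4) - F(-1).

Antiderivative: F(z) = (3*z + 13)*exp(-z)/6; value = -5*exp(1)/3 + 25*exp(-4)/6

Recognize the product-rule pattern: f = u'v + uv' with u = z/2 + 13/6, v = exp(-z), so integration by parts undoes it.
F(z) = (3*z + 13)*exp(-z)/6 is an antiderivative of f.
Check: d/dz[(3*z + 13)*exp(-z)/6] = (-3*z - 10)*exp(-z)/6, which equals f(z).
F(4) = 25*exp(-4)/6; F(-1) = 5*exp(1)/3.
Integral = F(4) - F(-1) = -5*exp(1)/3 + 25*exp(-4)/6.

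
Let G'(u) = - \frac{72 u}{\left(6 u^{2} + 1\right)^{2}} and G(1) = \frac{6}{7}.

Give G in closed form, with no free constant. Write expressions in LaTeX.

G(u) = \frac{6}{6 u^{2} + 1}

G'(u) matches the chain-rule pattern g'(h)*h' with inner function h(u) = 3 u^{2} + \frac{1}{2}; substituting w = h(u) collapses the integral.
A general antiderivative is \frac{3}{3 u^{2} + \frac{1}{2}} + C.
The condition gives C = \frac{6}{7} - (\frac{6}{7}) = 0.
So G(u) = \frac{6}{6 u^{2} + 1}.
Check: d/du[\frac{6}{6 u^{2} + 1}] = - \frac{72 u}{36 u^{4} + 12 u^{2} + 1}, which equals G'(u).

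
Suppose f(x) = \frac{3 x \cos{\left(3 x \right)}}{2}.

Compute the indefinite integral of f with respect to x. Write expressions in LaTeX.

F(x) = \frac{3 x \sin{\left(3 x \right)} + \cos{\left(3 x \right)}}{6} + C

For F(x) to be correct the identity F'(x) - f(x) = 0 must hold.
Check: d/dx[\frac{3 x \sin{\left(3 x \right)} + \cos{\left(3 x \right)}}{6}] = \frac{3 x \cos{\left(3 x \right)}}{2} = f(x).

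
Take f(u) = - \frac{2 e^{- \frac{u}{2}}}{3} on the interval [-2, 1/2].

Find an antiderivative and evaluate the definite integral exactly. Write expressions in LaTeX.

Antiderivative: F(u) = \frac{4 e^{- \frac{u}{2}}}{3}; value = - \frac{4 e}{3} + \frac{4}{3 e^{\frac{1}{4}}}

Any candidate F(u) must reproduce f(u) exactly when differentiated.
F(u) = \frac{4 e^{- \frac{u}{2}}}{3} is an antiderivative of f.
Check: d/du[\frac{4 e^{- \frac{u}{2}}}{3}] = - \frac{2 e^{- \frac{u}{2}}}{3} = f(u).
F(1/2) = \frac{4}{3 e^{\frac{1}{4}}}; F(-2) = \frac{4 e}{3}.
Integral = F(1/2) - F(-2) = - \frac{4 e}{3} + \frac{4}{3 e^{\frac{1}{4}}}.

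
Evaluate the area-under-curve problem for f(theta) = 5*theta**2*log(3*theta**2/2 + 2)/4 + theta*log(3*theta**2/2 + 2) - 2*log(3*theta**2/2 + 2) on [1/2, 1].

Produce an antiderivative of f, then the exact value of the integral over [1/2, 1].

Integrate term by term and add the pieces.
F(theta) = 5*theta**3*log(3*theta**2/2 + 2)/12 - 5*theta**3/18 + theta**2*log(3*theta**2/2 + 2)/2 - theta**2/2 - 2*theta*log(3*theta**2/2 + 2) + 46*theta/9 + 2*log(theta**2 + 4/3)/3 - 92*sqrt(3)*atan(sqrt(3)*theta/2)/27 is an antiderivative of f.
Check: d/dtheta[5*theta**3*log(3*theta**2/2 + 2)/12 - 5*theta**3/18 + theta**2*log(3*theta**2/2 + 2)/2 - theta**2/2 - 2*theta*log(3*theta**2/2 + 2) + 46*theta/9 + 2*log(theta**2 + 4/3)/3 - 92*sqrt(3)*atan(sqrt(3)*theta/2)/27] = 5*theta**2*log(3*theta**2/2 + 2)/4 + theta*log(3*theta**2/2 + 2) - 2*log(3*theta**2/2 + 2) = f(theta).
F(1) = -92*sqrt(3)*atan(sqrt(3)/2)/27 - 13*log(7/2)/12 + 2*log(7/3)/3 + 13/3; F(1/2) = -92*sqrt(3)*atan(sqrt(3)/4)/27 - 79*log(19/8)/96 + 2*log(19/12)/3 + 115/48.
Integral = F(1) - F(1/2) = -92*sqrt(3)*atan(sqrt(3)/2)/27 - 13*log(7/2)/12 - 2*log(19/12)/3 + 2*log(7/3)/3 + 79*log(19/8)/96 + 31/16 + 92*sqrt(3)*atan(sqrt(3)/4)/27.

Antiderivative: F(theta) = 5*theta**3*log(3*theta**2/2 + 2)/12 - 5*theta**3/18 + theta**2*log(3*theta**2/2 + 2)/2 - theta**2/2 - 2*theta*log(3*theta**2/2 + 2) + 46*theta/9 + 2*log(theta**2 + 4/3)/3 - 92*sqrt(3)*atan(sqrt(3)*theta/2)/27; value = -92*sqrt(3)*atan(sqrt(3)/2)/27 - 13*log(7/2)/12 - 2*log(19/12)/3 + 2*log(7/3)/3 + 79*log(19/8)/96 + 31/16 + 92*sqrt(3)*atan(sqrt(3)/4)/27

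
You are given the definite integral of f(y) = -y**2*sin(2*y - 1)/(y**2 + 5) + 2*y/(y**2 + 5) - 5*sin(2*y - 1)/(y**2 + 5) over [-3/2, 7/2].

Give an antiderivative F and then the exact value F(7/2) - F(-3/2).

Antiderivative: F(y) = log(y**2/2 + 5/2) + cos(2*y - 1)/2; value = -log(29/8) - cos(4)/2 + cos(6)/2 + log(69/8)

Integrate term by term and add the pieces.
F(y) = log(y**2/2 + 5/2) + cos(2*y - 1)/2 is an antiderivative of f.
Check: d/dy[log(y**2/2 + 5/2) + cos(2*y - 1)/2] = (-y**2*sin(2*y - 1) + 2*y - 5*sin(2*y - 1))/(y**2 + 5), which equals f(y).
F(7/2) = cos(6)/2 + log(69/8); F(-3/2) = cos(4)/2 + log(29/8).
Integral = F(7/2) - F(-3/2) = -log(29/8) - cos(4)/2 + cos(6)/2 + log(69/8).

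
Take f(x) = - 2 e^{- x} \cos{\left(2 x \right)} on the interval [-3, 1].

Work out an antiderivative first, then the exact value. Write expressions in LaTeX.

Antiderivative: F(x) = - \frac{4 e^{- x} \sin{\left(2 x \right)}}{5} + \frac{2 e^{- x} \cos{\left(2 x \right)}}{5}; value = - \frac{2 e^{3} \cos{\left(6 \right)}}{5} - \frac{4 \sin{\left(2 \right)}}{5 e} + \frac{2 \cos{\left(2 \right)}}{5 e} - \frac{4 e^{3} \sin{\left(6 \right)}}{5}

An antiderivative F(x) passes only if d/dx[F] lands on f(x) exactly.
F(x) = - \frac{4 e^{- x} \sin{\left(2 x \right)}}{5} + \frac{2 e^{- x} \cos{\left(2 x \right)}}{5} is an antiderivative of f.
Check: d/dx[- \frac{4 e^{- x} \sin{\left(2 x \right)}}{5} + \frac{2 e^{- x} \cos{\left(2 x \right)}}{5}] = - 2 e^{- x} \cos{\left(2 x \right)} = f(x).
F(1) = - \frac{4 \sin{\left(2 \right)}}{5 e} + \frac{2 \cos{\left(2 \right)}}{5 e}; F(-3) = \frac{4 e^{3} \sin{\left(6 \right)}}{5} + \frac{2 e^{3} \cos{\left(6 \right)}}{5}.
Integral = F(1) - F(-3) = - \frac{2 e^{3} \cos{\left(6 \right)}}{5} - \frac{4 \sin{\left(2 \right)}}{5 e} + \frac{2 \cos{\left(2 \right)}}{5 e} - \frac{4 e^{3} \sin{\left(6 \right)}}{5}.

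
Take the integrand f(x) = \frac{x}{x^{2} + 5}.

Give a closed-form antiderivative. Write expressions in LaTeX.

f matches the chain-rule pattern g'(h)*h' with inner function h(x) = x^{2} + 5; substituting u = h(x) collapses the integral.
Check: d/dx[\frac{\log{\left(x^{2} + 5 \right)}}{2}] = \frac{x}{x^{2} + 5} = f(x).

An antiderivative is F(x) = \frac{\log{\left(x^{2} + 5 \right)}}{2}.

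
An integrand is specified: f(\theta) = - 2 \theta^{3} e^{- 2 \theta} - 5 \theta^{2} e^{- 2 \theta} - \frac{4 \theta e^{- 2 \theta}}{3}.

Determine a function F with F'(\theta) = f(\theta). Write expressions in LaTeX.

f has the shape u'v + uv' for u = \theta^{3} + 4 \theta^{2} + \frac{14 \theta}{3} + \frac{7}{3} and v = e^{- 2 \theta} — it is the derivative of the product u*v.
Check: d/d\theta[\frac{\left(3 \theta^{3} + 12 \theta^{2} + 14 \theta + 7\right) e^{- 2 \theta}}{3}] = \frac{\left(- 6 \theta^{3} - 15 \theta^{2} - 4 \theta\right) e^{- 2 \theta}}{3}, which equals f(\theta).

An antiderivative is F(\theta) = \frac{\left(3 \theta^{3} + 12 \theta^{2} + 14 \theta + 7\right) e^{- 2 \theta}}{3}.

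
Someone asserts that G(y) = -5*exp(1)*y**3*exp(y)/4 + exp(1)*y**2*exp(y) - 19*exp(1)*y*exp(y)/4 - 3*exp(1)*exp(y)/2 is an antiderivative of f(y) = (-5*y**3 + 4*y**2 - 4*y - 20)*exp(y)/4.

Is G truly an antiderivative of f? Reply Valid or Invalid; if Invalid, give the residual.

Invalid: d/dy[G] - f = -5*exp(1)*y**3*exp(y)/4 + 5*y**3*exp(y)/4 - 11*exp(1)*y**2*exp(y)/4 - y**2*exp(y) - 11*exp(1)*y*exp(y)/4 + y*exp(y) - 25*exp(1)*exp(y)/4 + 5*exp(y), which is not 0.

d/dy[G] = -5*exp(1)*y**3*exp(y)/4 - 11*exp(1)*y**2*exp(y)/4 - 11*exp(1)*y*exp(y)/4 - 25*exp(1)*exp(y)/4
d/dy[G] - f(y) = -5*exp(1)*y**3*exp(y)/4 + 5*y**3*exp(y)/4 - 11*exp(1)*y**2*exp(y)/4 - y**2*exp(y) - 11*exp(1)*y*exp(y)/4 + y*exp(y) - 25*exp(1)*exp(y)/4 + 5*exp(y) != 0.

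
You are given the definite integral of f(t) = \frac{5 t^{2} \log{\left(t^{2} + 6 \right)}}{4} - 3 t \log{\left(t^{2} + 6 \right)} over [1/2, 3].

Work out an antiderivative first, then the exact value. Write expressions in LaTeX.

Antiderivative: F(t) = - \frac{5 t^{3}}{18} + \frac{3 t^{2}}{2} + 5 t + \left(\frac{5 t^{3}}{12} - \frac{3 t^{2}}{2}\right) \log{\left(t^{2} + 6 \right)} - 9 \log{\left(t^{2} + 6 \right)} - 5 \sqrt{6} \operatorname{atan}{\left(\frac{\sqrt{6} t}{6} \right)}; value = - \frac{45 \log{\left(15 \right)}}{4} - 5 \sqrt{6} \operatorname{atan}{\left(\frac{\sqrt{6}}{2} \right)} + 5 \sqrt{6} \operatorname{atan}{\left(\frac{\sqrt{6}}{12} \right)} + \frac{895 \log{\left(\frac{25}{4} \right)}}{96} + \frac{2615}{144}

The integrand splits into summands that can be handled one at a time.
F(t) = - \frac{5 t^{3}}{18} + \frac{3 t^{2}}{2} + 5 t + \left(\frac{5 t^{3}}{12} - \frac{3 t^{2}}{2}\right) \log{\left(t^{2} + 6 \right)} - 9 \log{\left(t^{2} + 6 \right)} - 5 \sqrt{6} \operatorname{atan}{\left(\frac{\sqrt{6} t}{6} \right)} is an antiderivative of f.
Check: d/dt[- \frac{5 t^{3}}{18} + \frac{3 t^{2}}{2} + 5 t + \left(\frac{5 t^{3}}{12} - \frac{3 t^{2}}{2}\right) \log{\left(t^{2} + 6 \right)} - 9 \log{\left(t^{2} + 6 \right)} - 5 \sqrt{6} \operatorname{atan}{\left(\frac{\sqrt{6} t}{6} \right)}] = \frac{5 t^{2} \log{\left(t^{2} + 6 \right)}}{4} - 3 t \log{\left(t^{2} + 6 \right)} = f(t).
F(3) = - \frac{45 \log{\left(15 \right)}}{4} - 5 \sqrt{6} \operatorname{atan}{\left(\frac{\sqrt{6}}{2} \right)} + 21; F(1/2) = - \frac{895 \log{\left(\frac{25}{4} \right)}}{96} - 5 \sqrt{6} \operatorname{atan}{\left(\frac{\sqrt{6}}{12} \right)} + \frac{409}{144}.
Integral = F(3) - F(1/2) = - \frac{45 \log{\left(15 \right)}}{4} - 5 \sqrt{6} \operatorname{atan}{\left(\frac{\sqrt{6}}{2} \right)} + 5 \sqrt{6} \operatorname{atan}{\left(\frac{\sqrt{6}}{12} \right)} + \frac{895 \log{\left(\frac{25}{4} \right)}}{96} + \frac{2615}{144}.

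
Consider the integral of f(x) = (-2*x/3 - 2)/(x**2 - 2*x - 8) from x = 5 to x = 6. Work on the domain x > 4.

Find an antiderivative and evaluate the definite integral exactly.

Antiderivative: F(x) = -7*log(x - 4)/9 + log(x + 2)/9; value = -7*log(2)/9 - log(7)/9 + log(8)/9

Factor the denominator (3*(x - 4)*(x + 2)) and decompose: f = 1/(9*(x + 2)) - 7/(9*(x - 4)); each piece integrates to a log, atan, or power term.
F(x) = -7*log(x - 4)/9 + log(x + 2)/9 is an antiderivative of f.
Check: d/dx[-7*log(x - 4)/9 + log(x + 2)/9] = (-2*x - 6)/(3*x**2 - 6*x - 24), which equals f(x).
F(6) = -7*log(2)/9 + log(8)/9; F(5) = log(7)/9.
Integral = F(6) - F(5) = -7*log(2)/9 - log(7)/9 + log(8)/9.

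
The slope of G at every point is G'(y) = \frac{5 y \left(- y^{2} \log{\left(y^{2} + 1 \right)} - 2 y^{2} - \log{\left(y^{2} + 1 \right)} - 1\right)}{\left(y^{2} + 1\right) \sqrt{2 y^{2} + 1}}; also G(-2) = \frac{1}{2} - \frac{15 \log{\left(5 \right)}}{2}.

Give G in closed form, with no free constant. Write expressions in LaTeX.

Recognize the product-rule pattern: G'(y) = u'v + uv' with u = - \frac{5 \sqrt{2 y^{2} + 1}}{2}, v = \log{\left(y^{2} + 1 \right)}, so integration by parts undoes it.
A general antiderivative is - \frac{5 \sqrt{2 y^{2} + 1} \log{\left(y^{2} + 1 \right)}}{2} + C.
The condition gives C = \frac{1}{2} - \frac{15 \log{\left(5 \right)}}{2} - (- \frac{15 \log{\left(5 \right)}}{2}) = \frac{1}{2}.
So G(y) = - \frac{5 \sqrt{2 y^{2} + 1} \log{\left(y^{2} + 1 \right)}}{2} + \frac{1}{2}.
Check: d/dy[- \frac{5 \sqrt{2 y^{2} + 1} \log{\left(y^{2} + 1 \right)}}{2} + \frac{1}{2}] = \frac{- 5 y^{3} \log{\left(y^{2} + 1 \right)} - 10 y^{3} - 5 y \log{\left(y^{2} + 1 \right)} - 5 y}{y^{2} \sqrt{2 y^{2} + 1} + \sqrt{2 y^{2} + 1}}, which equals G'(y).

G(y) = - \frac{5 \sqrt{2 y^{2} + 1} \log{\left(y^{2} + 1 \right)}}{2} + \frac{1}{2}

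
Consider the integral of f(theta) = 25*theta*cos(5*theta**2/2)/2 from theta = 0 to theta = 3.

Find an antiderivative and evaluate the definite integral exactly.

Antiderivative: F(theta) = 5*sin(5*theta**2/2)/2; value = 5*sin(45/2)/2

The substitution u = 5*theta**2/2 works: f is exactly (dF/du)*(du/dtheta) for that inner function.
F(theta) = 5*sin(5*theta**2/2)/2 is an antiderivative of f.
Check: d/dtheta[5*sin(5*theta**2/2)/2] = 25*theta*cos(5*theta**2/2)/2 = f(theta).
F(3) = 5*sin(45/2)/2; F(0) = 0.
Integral = F(3) - F(0) = 5*sin(45/2)/2.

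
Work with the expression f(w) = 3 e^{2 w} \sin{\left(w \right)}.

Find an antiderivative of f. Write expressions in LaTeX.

For F(w) to be correct the identity F'(w) - f(w) = 0 must hold.
Check: d/dw[\frac{6 e^{2 w} \sin{\left(w \right)}}{5} - \frac{3 e^{2 w} \cos{\left(w \right)}}{5}] = 3 e^{2 w} \sin{\left(w \right)} = f(w).

An antiderivative is F(w) = \frac{6 e^{2 w} \sin{\left(w \right)}}{5} - \frac{3 e^{2 w} \cos{\left(w \right)}}{5}.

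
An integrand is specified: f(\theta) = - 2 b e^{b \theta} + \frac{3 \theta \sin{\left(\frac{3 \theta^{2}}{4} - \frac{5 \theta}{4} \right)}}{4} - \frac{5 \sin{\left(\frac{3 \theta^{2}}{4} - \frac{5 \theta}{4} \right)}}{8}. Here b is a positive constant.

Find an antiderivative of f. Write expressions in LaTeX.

An antiderivative is F(\theta) = - 2 e^{b \theta} - \frac{\cos{\left(\frac{3 \theta^{2}}{4} - \frac{5 \theta}{4} \right)}}{2}.

The integrand splits into summands that can be handled one at a time.
Check: d/d\theta[- 2 e^{b \theta} - \frac{\cos{\left(\frac{3 \theta^{2}}{4} - \frac{5 \theta}{4} \right)}}{2}] = - 2 b e^{b \theta} + \frac{3 \theta \sin{\left(\frac{3 \theta^{2}}{4} - \frac{5 \theta}{4} \right)}}{4} - \frac{5 \sin{\left(\frac{3 \theta^{2}}{4} - \frac{5 \theta}{4} \right)}}{8} = f(\theta).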